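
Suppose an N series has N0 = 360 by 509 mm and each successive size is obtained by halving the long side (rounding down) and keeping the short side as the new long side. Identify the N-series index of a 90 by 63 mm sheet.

N0: 360 × 509 mm
N1: 254 × 360 mm
N2: 180 × 254 mm
N3: 127 × 180 mm
N4: 90 × 127 mm
N5: 63 × 90 mm
N6: 45 × 63 mm
→ matches N5.

N5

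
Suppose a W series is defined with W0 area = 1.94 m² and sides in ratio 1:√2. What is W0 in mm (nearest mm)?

Let the short side be w mm. Then w · w√2 = 1.94 m² = 1,940,000 mm².
w² = 1,940,000/√2, so w ≈ 1171.2 mm; long side = w√2 ≈ 1656.4 mm.

1171 × 1656 mm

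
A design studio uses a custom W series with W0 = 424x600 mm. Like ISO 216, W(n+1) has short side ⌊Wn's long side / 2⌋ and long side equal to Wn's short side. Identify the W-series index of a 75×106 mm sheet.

W0: 424 × 600 mm
W1: 300 × 424 mm
W2: 212 × 300 mm
W3: 150 × 212 mm
W4: 106 × 150 mm
W5: 75 × 106 mm
W6: 53 × 75 mm
→ matches W5.

W5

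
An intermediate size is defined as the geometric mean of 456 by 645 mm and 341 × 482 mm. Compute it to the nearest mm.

394 × 558 mm

Short side: √(456 · 341) = √155496 ≈ 394.3 → 394 mm
Long side: √(645 · 482) = √310890 ≈ 557.6 → 558 mm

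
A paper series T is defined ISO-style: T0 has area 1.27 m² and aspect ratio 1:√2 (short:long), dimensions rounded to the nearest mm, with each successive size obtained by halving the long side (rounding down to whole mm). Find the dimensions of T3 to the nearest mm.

Let T0's short side be w mm. w · w√2 = 1.27 m² = 1,270,000 mm², so w ≈ 947.6 mm and w√2 ≈ 1340.2 mm → T0 = 948 × 1340 mm.
T1: ⌊1340/2⌋ × 948 = 670 × 948 mm
T2: ⌊948/2⌋ × 670 = 474 × 670 mm
T3: ⌊670/2⌋ × 474 = 335 × 474 mm

335 × 474 mm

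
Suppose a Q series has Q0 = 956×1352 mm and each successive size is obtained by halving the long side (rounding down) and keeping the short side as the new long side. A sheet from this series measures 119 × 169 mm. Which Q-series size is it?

Q0: 956 × 1352 mm
Q1: 676 × 956 mm
Q2: 478 × 676 mm
Q3: 338 × 478 mm
Q4: 239 × 338 mm
Q5: 169 × 239 mm
Q6: 119 × 169 mm
Q7: 84 × 119 mm
→ matches Q6.

Q6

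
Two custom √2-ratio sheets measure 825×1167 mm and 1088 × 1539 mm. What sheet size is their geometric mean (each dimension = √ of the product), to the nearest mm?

947 × 1340 mm

Short side: √(825 · 1088) = √897600 ≈ 947.4 → 947 mm
Long side: √(1167 · 1539) = √1796013 ≈ 1340.2 → 1340 mm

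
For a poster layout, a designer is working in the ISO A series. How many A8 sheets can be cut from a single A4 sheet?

Each ISO step halves the sheet: 1 × A4 → 2 × A5 → 4 × A6 → 8 × A7 → …
From A4 to A8 is 4 halving steps: 2^4 = 16.

16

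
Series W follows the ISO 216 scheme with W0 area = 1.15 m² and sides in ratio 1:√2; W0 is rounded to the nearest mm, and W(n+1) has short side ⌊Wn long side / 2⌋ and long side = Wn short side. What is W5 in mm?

Let W0's short side be w mm. w · w√2 = 1.15 m² = 1,150,000 mm², so w ≈ 901.8 mm and w√2 ≈ 1275.3 mm → W0 = 902 × 1275 mm.
W1: ⌊1275/2⌋ × 902 = 637 × 902 mm
W2: ⌊902/2⌋ × 637 = 451 × 637 mm
W3: ⌊637/2⌋ × 451 = 318 × 451 mm
W4: ⌊451/2⌋ × 318 = 225 × 318 mm
W5: ⌊318/2⌋ × 225 = 159 × 225 mm

159 × 225 mm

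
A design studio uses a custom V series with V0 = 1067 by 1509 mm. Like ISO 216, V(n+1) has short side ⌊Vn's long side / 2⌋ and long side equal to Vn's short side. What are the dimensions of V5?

188 × 266 mm

V1: ⌊1509/2⌋ × 1067 = 754 × 1067 mm
V2: ⌊1067/2⌋ × 754 = 533 × 754 mm
V3: ⌊754/2⌋ × 533 = 377 × 533 mm
V4: ⌊533/2⌋ × 377 = 266 × 377 mm
V5: ⌊377/2⌋ × 266 = 188 × 266 mm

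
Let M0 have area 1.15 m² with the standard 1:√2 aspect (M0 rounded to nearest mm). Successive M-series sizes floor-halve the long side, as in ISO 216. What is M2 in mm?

451 × 637 mm

Let M0's short side be w mm. w · w√2 = 1.15 m² = 1,150,000 mm², so w ≈ 901.8 mm and w√2 ≈ 1275.3 mm → M0 = 902 × 1275 mm.
M1: ⌊1275/2⌋ × 902 = 637 × 902 mm
M2: ⌊902/2⌋ × 637 = 451 × 637 mm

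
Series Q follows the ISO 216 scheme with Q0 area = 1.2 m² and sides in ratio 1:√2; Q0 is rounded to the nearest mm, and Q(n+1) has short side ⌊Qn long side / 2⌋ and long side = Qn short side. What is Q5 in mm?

162 × 230 mm

Let Q0's short side be w mm. w · w√2 = 1.2 m² = 1,200,000 mm², so w ≈ 921.2 mm and w√2 ≈ 1302.7 mm → Q0 = 921 × 1303 mm.
Q1: ⌊1303/2⌋ × 921 = 651 × 921 mm
Q2: ⌊921/2⌋ × 651 = 460 × 651 mm
Q3: ⌊651/2⌋ × 460 = 325 × 460 mm
Q4: ⌊460/2⌋ × 325 = 230 × 325 mm
Q5: ⌊325/2⌋ × 230 = 162 × 230 mm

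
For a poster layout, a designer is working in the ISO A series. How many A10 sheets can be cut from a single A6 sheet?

16

A6 = 105 × 148 mm; A10 = 26 × 37 mm.
Each halving step doubles the count; 4 steps from A6 to A10.
2^4 = 16.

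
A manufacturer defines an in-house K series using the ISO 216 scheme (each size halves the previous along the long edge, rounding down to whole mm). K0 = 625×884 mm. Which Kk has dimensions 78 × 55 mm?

K0: 625 × 884 mm
K1: 442 × 625 mm
K2: 312 × 442 mm
K3: 221 × 312 mm
K4: 156 × 221 mm
K5: 110 × 156 mm
K6: 78 × 110 mm
K7: 55 × 78 mm
K8: 39 × 55 mm
→ matches K7.

K7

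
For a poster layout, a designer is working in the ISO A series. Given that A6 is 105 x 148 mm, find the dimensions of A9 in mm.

37 × 52 mm

A7: ⌊148/2⌋ × 105 = 74 × 105 mm
A8: ⌊105/2⌋ × 74 = 52 × 74 mm
A9: ⌊74/2⌋ × 52 = 37 × 52 mm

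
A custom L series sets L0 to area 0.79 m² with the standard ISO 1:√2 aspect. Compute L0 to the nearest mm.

Let the short side be w mm. Then w · w√2 = 0.79 m² = 790,000 mm².
w² = 790,000/√2, so w ≈ 747.4 mm; long side = w√2 ≈ 1057.0 mm.

747 × 1057 mm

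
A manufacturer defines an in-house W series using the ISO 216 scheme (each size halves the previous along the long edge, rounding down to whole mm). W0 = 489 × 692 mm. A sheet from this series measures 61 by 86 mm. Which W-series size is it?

W0: 489 × 692 mm
W1: 346 × 489 mm
W2: 244 × 346 mm
W3: 173 × 244 mm
W4: 122 × 173 mm
W5: 86 × 122 mm
W6: 61 × 86 mm
W7: 43 × 61 mm
→ matches W6.

W6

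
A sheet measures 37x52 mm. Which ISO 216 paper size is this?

A9 (37 × 52 mm)

Aspect ratio 52/37 ≈ 1.405 — close to the ISO √2 ≈ 1.414.
In the A-series (A0 area = 1 m²): A9 = 37 × 52 mm.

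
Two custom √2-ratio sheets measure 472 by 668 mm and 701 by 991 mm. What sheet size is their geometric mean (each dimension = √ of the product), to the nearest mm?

575 × 814 mm

Short side: √(472 · 701) = √330872 ≈ 575.2 → 575 mm
Long side: √(668 · 991) = √661988 ≈ 813.6 → 814 mm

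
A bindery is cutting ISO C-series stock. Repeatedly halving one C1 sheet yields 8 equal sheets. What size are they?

8 = 2^3, so 3 halving steps.
C1 → C2 → … → C4 after 3 steps.

C4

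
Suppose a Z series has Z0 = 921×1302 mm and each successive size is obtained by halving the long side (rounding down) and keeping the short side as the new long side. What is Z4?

Z1: ⌊1302/2⌋ × 921 = 651 × 921 mm
Z2: ⌊921/2⌋ × 651 = 460 × 651 mm
Z3: ⌊651/2⌋ × 460 = 325 × 460 mm
Z4: ⌊460/2⌋ × 325 = 230 × 325 mm

230 × 325 mm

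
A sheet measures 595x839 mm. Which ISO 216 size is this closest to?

A1 (594 × 841 mm)

Aspect ratio 839/595 ≈ 1.410 — close to the ISO √2 ≈ 1.414.
In the A-series (A0 area = 1 m²): A1 = 594 × 841 mm.
Off by 3 mm total — nearest standard size.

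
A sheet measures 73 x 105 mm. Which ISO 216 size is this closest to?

Aspect ratio 105/73 ≈ 1.438 (ISO target is √2 ≈ 1.414).
In the A-series (A0 area = 1 m²): A7 = 74 × 105 mm.
Off by 1 mm total — nearest standard size.

A7 (74 × 105 mm)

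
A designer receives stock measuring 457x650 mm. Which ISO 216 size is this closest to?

C2 (458 × 648 mm)

Aspect ratio 650/457 ≈ 1.422 — close to the ISO √2 ≈ 1.414.
In the C-series (envelope sizes, between A and B): C2 = 458 × 648 mm.
Off by 3 mm total — nearest standard size.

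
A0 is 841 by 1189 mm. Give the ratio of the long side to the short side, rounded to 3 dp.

1.414

1189 / 841 = 1.414
Matches √2 ≈ 1.414 — the ISO 216 defining ratio.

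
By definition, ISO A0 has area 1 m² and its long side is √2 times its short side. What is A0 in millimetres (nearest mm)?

Let the short side be w mm. Then the long side is w√2 and w · w√2 = 10⁶ mm².
w² = 10⁶/√2, so w = 1000 / 2^(1/4) ≈ 840.9 mm; long side = 1000 · 2^(1/4) ≈ 1189.2 mm.

841 × 1189 mm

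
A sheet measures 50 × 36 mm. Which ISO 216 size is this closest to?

Aspect ratio 50/36 ≈ 1.389 (ISO target is √2 ≈ 1.414).
In the A-series (A0 area = 1 m²): A9 = 37 × 52 mm.
Off by 3 mm total — nearest standard size.

A9 (37 × 52 mm)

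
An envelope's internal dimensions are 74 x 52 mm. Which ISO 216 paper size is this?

A8 (52 × 74 mm)

Aspect ratio 74/52 ≈ 1.423 — close to the ISO √2 ≈ 1.414.
In the A-series (A0 area = 1 m²): A8 = 52 × 74 mm.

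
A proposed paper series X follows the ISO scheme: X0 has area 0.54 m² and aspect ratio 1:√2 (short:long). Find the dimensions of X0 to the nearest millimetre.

Let the short side be w mm. Then w · w√2 = 0.54 m² = 540,000 mm².
w² = 540,000/√2, so w ≈ 617.9 mm; long side = w√2 ≈ 873.9 mm.

618 × 874 mm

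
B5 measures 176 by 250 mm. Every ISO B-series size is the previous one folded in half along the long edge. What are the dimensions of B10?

31 × 44 mm

B6: ⌊250/2⌋ × 176 = 125 × 176 mm
B7: ⌊176/2⌋ × 125 = 88 × 125 mm
B8: ⌊125/2⌋ × 88 = 62 × 88 mm
B9: ⌊88/2⌋ × 62 = 44 × 62 mm
B10: ⌊62/2⌋ × 44 = 31 × 44 mm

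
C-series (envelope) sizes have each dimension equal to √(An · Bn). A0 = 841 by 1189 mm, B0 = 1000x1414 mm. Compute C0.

917 × 1297 mm

Short side: √(841 · 1000) = √841000 ≈ 917.1 → 917 mm
Long side: √(1189 · 1414) = √1681246 ≈ 1296.6 → 1297 mm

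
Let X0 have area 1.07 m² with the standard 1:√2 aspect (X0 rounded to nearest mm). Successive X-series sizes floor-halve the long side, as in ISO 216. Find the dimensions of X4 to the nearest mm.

Let X0's short side be w mm. w · w√2 = 1.07 m² = 1,070,000 mm², so w ≈ 869.8 mm and w√2 ≈ 1230.1 mm → X0 = 870 × 1230 mm.
X1: ⌊1230/2⌋ × 870 = 615 × 870 mm
X2: ⌊870/2⌋ × 615 = 435 × 615 mm
X3: ⌊615/2⌋ × 435 = 307 × 435 mm
X4: ⌊435/2⌋ × 307 = 217 × 307 mm

217 × 307 mm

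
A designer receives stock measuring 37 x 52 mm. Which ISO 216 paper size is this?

A9 (37 × 52 mm)

Aspect ratio 52/37 ≈ 1.405 — close to the ISO √2 ≈ 1.414.
In the A-series (A0 area = 1 m²): A9 = 37 × 52 mm.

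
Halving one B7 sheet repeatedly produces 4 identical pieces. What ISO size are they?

4 = 2^2, so 2 halving steps.
B7 → B8 → … → B9 after 2 steps.

B9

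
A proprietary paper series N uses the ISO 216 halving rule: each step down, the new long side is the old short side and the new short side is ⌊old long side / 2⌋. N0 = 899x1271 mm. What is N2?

N1: ⌊1271/2⌋ × 899 = 635 × 899 mm
N2: ⌊899/2⌋ × 635 = 449 × 635 mm

449 × 635 mm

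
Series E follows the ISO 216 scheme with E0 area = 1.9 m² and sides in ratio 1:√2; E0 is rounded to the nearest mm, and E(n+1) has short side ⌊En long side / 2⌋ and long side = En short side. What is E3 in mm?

Let E0's short side be w mm. w · w√2 = 1.9 m² = 1,900,000 mm², so w ≈ 1159.1 mm and w√2 ≈ 1639.2 mm → E0 = 1159 × 1639 mm.
E1: ⌊1639/2⌋ × 1159 = 819 × 1159 mm
E2: ⌊1159/2⌋ × 819 = 579 × 819 mm
E3: ⌊819/2⌋ × 579 = 409 × 579 mm

409 × 579 mm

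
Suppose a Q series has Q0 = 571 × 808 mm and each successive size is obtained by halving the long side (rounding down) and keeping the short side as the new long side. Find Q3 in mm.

202 × 285 mm

Q1: ⌊808/2⌋ × 571 = 404 × 571 mm
Q2: ⌊571/2⌋ × 404 = 285 × 404 mm
Q3: ⌊404/2⌋ × 285 = 202 × 285 mm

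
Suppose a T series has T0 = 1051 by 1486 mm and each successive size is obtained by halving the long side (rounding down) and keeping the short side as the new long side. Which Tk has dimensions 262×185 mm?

T5

T0: 1051 × 1486 mm
T1: 743 × 1051 mm
T2: 525 × 743 mm
T3: 371 × 525 mm
T4: 262 × 371 mm
T5: 185 × 262 mm
T6: 131 × 185 mm
→ matches T5.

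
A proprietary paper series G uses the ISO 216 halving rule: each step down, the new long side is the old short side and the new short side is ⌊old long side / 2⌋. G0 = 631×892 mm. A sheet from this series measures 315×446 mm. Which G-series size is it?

G2

G0: 631 × 892 mm
G1: 446 × 631 mm
G2: 315 × 446 mm
G3: 223 × 315 mm
→ matches G2.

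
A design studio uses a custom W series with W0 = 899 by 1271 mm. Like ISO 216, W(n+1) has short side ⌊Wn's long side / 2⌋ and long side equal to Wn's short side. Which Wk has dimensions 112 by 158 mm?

W0: 899 × 1271 mm
W1: 635 × 899 mm
W2: 449 × 635 mm
W3: 317 × 449 mm
W4: 224 × 317 mm
W5: 158 × 224 mm
W6: 112 × 158 mm
W7: 79 × 112 mm
→ matches W6.

W6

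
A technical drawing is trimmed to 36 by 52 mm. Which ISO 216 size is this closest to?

Aspect ratio 52/36 ≈ 1.444 (ISO target is √2 ≈ 1.414).
In the A-series (A0 area = 1 m²): A9 = 37 × 52 mm.
Off by 1 mm total — nearest standard size.

A9 (37 × 52 mm)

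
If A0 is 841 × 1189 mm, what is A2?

420 × 594 mm

A1: ⌊1189/2⌋ × 841 = 594 × 841 mm
A2: ⌊841/2⌋ × 594 = 420 × 594 mm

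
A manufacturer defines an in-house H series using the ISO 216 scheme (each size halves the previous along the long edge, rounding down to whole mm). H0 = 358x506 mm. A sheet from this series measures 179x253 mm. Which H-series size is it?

H2

H0: 358 × 506 mm
H1: 253 × 358 mm
H2: 179 × 253 mm
H3: 126 × 179 mm
→ matches H2.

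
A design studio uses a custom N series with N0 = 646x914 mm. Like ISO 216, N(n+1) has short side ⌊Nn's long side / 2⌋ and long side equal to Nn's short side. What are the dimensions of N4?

161 × 228 mm

N1 = 457 × 646 mm (from N0 by 1 halving).
N2: ⌊646/2⌋ × 457 = 323 × 457 mm
N3: ⌊457/2⌋ × 323 = 228 × 323 mm
N4: ⌊323/2⌋ × 228 = 161 × 228 mm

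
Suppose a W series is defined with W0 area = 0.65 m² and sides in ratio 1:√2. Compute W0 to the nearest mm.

Let the short side be w mm. Then w · w√2 = 0.65 m² = 650,000 mm².
w² = 650,000/√2, so w ≈ 678.0 mm; long side = w√2 ≈ 958.8 mm.

678 × 959 mm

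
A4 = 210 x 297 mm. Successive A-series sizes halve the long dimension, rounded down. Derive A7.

A5: ⌊297/2⌋ × 210 = 148 × 210 mm
A6: ⌊210/2⌋ × 148 = 105 × 148 mm
A7: ⌊148/2⌋ × 105 = 74 × 105 mm

74 × 105 mm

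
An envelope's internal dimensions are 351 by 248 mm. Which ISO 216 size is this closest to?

B4 (250 × 353 mm)

Aspect ratio 351/248 ≈ 1.415 — close to the ISO √2 ≈ 1.414.
In the B-series (B0 = 1000 × 1414 mm): B4 = 250 × 353 mm.
Off by 4 mm total — nearest standard size.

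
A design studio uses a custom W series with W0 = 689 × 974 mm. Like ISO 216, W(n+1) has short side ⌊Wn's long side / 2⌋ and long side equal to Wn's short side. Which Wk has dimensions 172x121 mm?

W5

W0: 689 × 974 mm
W1: 487 × 689 mm
W2: 344 × 487 mm
W3: 243 × 344 mm
W4: 172 × 243 mm
W5: 121 × 172 mm
W6: 86 × 121 mm
→ matches W5.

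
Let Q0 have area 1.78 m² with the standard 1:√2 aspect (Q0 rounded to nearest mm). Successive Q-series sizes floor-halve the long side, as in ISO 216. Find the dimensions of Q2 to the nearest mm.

561 × 793 mm

Let Q0's short side be w mm. w · w√2 = 1.78 m² = 1,780,000 mm², so w ≈ 1121.9 mm and w√2 ≈ 1586.6 mm → Q0 = 1122 × 1587 mm.
Q1: ⌊1587/2⌋ × 1122 = 793 × 1122 mm
Q2: ⌊1122/2⌋ × 793 = 561 × 793 mm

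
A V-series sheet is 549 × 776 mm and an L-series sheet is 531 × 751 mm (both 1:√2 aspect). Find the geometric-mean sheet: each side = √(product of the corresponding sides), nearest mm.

Short side: √(549 · 531) = √291519 ≈ 539.9 → 540 mm
Long side: √(776 · 751) = √582776 ≈ 763.4 → 763 mm

540 × 763 mm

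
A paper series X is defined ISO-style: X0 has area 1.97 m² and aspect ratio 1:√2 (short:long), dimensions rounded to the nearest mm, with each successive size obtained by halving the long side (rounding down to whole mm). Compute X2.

590 × 834 mm

Let X0's short side be w mm. w · w√2 = 1.97 m² = 1,970,000 mm², so w ≈ 1180.3 mm and w√2 ≈ 1669.1 mm → X0 = 1180 × 1669 mm.
X1: ⌊1669/2⌋ × 1180 = 834 × 1180 mm
X2: ⌊1180/2⌋ × 834 = 590 × 834 mm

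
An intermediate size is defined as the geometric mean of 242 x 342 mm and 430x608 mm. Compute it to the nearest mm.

323 × 456 mm

Short side: √(242 · 430) = √104060 ≈ 322.6 → 323 mm
Long side: √(342 · 608) = √207936 ≈ 456.0 → 456 mm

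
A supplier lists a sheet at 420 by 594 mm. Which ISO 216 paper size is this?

Aspect ratio 594/420 ≈ 1.414 — close to the ISO √2 ≈ 1.414.
In the A-series (A0 area = 1 m²): A2 = 420 × 594 mm.

A2 (420 × 594 mm)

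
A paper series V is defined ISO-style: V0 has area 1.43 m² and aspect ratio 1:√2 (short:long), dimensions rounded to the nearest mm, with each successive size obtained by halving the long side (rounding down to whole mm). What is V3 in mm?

Let V0's short side be w mm. w · w√2 = 1.43 m² = 1,430,000 mm², so w ≈ 1005.6 mm and w√2 ≈ 1422.1 mm → V0 = 1006 × 1422 mm.
V1: ⌊1422/2⌋ × 1006 = 711 × 1006 mm
V2: ⌊1006/2⌋ × 711 = 503 × 711 mm
V3: ⌊711/2⌋ × 503 = 355 × 503 mm

355 × 503 mm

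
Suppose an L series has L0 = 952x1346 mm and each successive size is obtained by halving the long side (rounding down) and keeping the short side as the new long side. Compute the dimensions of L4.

L1: ⌊1346/2⌋ × 952 = 673 × 952 mm
L2: ⌊952/2⌋ × 673 = 476 × 673 mm
L3: ⌊673/2⌋ × 476 = 336 × 476 mm
L4: ⌊476/2⌋ × 336 = 238 × 336 mm

238 × 336 mm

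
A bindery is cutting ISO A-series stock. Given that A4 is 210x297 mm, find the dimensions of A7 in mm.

A5: ⌊297/2⌋ × 210 = 148 × 210 mm
A6: ⌊210/2⌋ × 148 = 105 × 148 mm
A7: ⌊148/2⌋ × 105 = 74 × 105 mm

74 × 105 mm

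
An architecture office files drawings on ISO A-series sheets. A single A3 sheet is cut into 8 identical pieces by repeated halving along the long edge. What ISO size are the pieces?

A6

8 = 2^3, so 3 halving steps.
A3 → A4 → … → A6 after 3 steps.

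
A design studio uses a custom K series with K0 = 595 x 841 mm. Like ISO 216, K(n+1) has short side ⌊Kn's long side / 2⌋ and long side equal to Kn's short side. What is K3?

210 × 297 mm

K1: ⌊841/2⌋ × 595 = 420 × 595 mm
K2: ⌊595/2⌋ × 420 = 297 × 420 mm
K3: ⌊420/2⌋ × 297 = 210 × 297 mm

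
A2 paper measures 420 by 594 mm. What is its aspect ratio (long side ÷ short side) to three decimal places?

1.414

594 / 420 = 1.414
Matches √2 ≈ 1.414 — the ISO 216 defining ratio.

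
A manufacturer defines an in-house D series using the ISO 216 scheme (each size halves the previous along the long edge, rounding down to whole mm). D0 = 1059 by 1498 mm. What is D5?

D1 = 749 × 1059 mm (from D0 by 1 halving).
D2: ⌊1059/2⌋ × 749 = 529 × 749 mm
D3: ⌊749/2⌋ × 529 = 374 × 529 mm
D4: ⌊529/2⌋ × 374 = 264 × 374 mm
D5: ⌊374/2⌋ × 264 = 187 × 264 mm

187 × 264 mm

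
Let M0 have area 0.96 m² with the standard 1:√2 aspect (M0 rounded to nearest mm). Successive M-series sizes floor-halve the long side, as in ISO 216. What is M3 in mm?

291 × 412 mm

Let M0's short side be w mm. w · w√2 = 0.96 m² = 960,000 mm², so w ≈ 823.9 mm and w√2 ≈ 1165.2 mm → M0 = 824 × 1165 mm.
M1: ⌊1165/2⌋ × 824 = 582 × 824 mm
M2: ⌊824/2⌋ × 582 = 412 × 582 mm
M3: ⌊582/2⌋ × 412 = 291 × 412 mm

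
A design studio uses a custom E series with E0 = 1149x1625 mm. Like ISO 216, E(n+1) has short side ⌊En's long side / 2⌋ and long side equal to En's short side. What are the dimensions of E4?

E1: ⌊1625/2⌋ × 1149 = 812 × 1149 mm
E2: ⌊1149/2⌋ × 812 = 574 × 812 mm
E3: ⌊812/2⌋ × 574 = 406 × 574 mm
E4: ⌊574/2⌋ × 406 = 287 × 406 mm

287 × 406 mm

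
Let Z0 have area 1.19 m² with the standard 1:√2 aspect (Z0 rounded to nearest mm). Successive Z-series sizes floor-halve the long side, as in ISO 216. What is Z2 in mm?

Let Z0's short side be w mm. w · w√2 = 1.19 m² = 1,190,000 mm², so w ≈ 917.3 mm and w√2 ≈ 1297.3 mm → Z0 = 917 × 1297 mm.
Z1: ⌊1297/2⌋ × 917 = 648 × 917 mm
Z2: ⌊917/2⌋ × 648 = 458 × 648 mm

458 × 648 mm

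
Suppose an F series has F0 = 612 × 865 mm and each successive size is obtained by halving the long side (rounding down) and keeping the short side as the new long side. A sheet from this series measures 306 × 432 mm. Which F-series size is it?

F0: 612 × 865 mm
F1: 432 × 612 mm
F2: 306 × 432 mm
F3: 216 × 306 mm
→ matches F2.

F2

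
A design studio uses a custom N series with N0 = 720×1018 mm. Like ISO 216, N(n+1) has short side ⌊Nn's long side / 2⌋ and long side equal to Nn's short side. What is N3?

254 × 360 mm

N1: ⌊1018/2⌋ × 720 = 509 × 720 mm
N2: ⌊720/2⌋ × 509 = 360 × 509 mm
N3: ⌊509/2⌋ × 360 = 254 × 360 mm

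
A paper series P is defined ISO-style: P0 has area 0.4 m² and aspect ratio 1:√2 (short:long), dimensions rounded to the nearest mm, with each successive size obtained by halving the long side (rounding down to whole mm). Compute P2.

Let P0's short side be w mm. w · w√2 = 0.4 m² = 400,000 mm², so w ≈ 531.8 mm and w√2 ≈ 752.1 mm → P0 = 532 × 752 mm.
P1: ⌊752/2⌋ × 532 = 376 × 532 mm
P2: ⌊532/2⌋ × 376 = 266 × 376 mm

266 × 376 mm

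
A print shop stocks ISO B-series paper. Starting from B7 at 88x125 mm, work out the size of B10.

B8: ⌊125/2⌋ × 88 = 62 × 88 mm
B9: ⌊88/2⌋ × 62 = 44 × 62 mm
B10: ⌊62/2⌋ × 44 = 31 × 44 mm

31 × 44 mm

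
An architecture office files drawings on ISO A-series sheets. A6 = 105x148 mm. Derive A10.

26 × 37 mm

A7: ⌊148/2⌋ × 105 = 74 × 105 mm
A8: ⌊105/2⌋ × 74 = 52 × 74 mm
A9: ⌊74/2⌋ × 52 = 37 × 52 mm
A10: ⌊52/2⌋ × 37 = 26 × 37 mm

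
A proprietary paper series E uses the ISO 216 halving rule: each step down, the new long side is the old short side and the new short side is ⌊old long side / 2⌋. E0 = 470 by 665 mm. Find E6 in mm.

58 × 83 mm

E1 = 332 × 470 mm (from E0 by 1 halving).
E2: ⌊470/2⌋ × 332 = 235 × 332 mm
E3: ⌊332/2⌋ × 235 = 166 × 235 mm
E4: ⌊235/2⌋ × 166 = 117 × 166 mm
E5: ⌊166/2⌋ × 117 = 83 × 117 mm
E6: ⌊117/2⌋ × 83 = 58 × 83 mm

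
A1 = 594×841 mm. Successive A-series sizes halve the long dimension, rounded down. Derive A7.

A2: ⌊841/2⌋ × 594 = 420 × 594 mm
A3: ⌊594/2⌋ × 420 = 297 × 420 mm
A4: ⌊420/2⌋ × 297 = 210 × 297 mm
A5: ⌊297/2⌋ × 210 = 148 × 210 mm
A6: ⌊210/2⌋ × 148 = 105 × 148 mm
A7: ⌊148/2⌋ × 105 = 74 × 105 mm

74 × 105 mm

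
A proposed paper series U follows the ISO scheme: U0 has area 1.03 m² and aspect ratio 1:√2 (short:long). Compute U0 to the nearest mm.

853 × 1207 mm

Let the short side be w mm. Then w · w√2 = 1.03 m² = 1,030,000 mm².
w² = 1,030,000/√2, so w ≈ 853.4 mm; long side = w√2 ≈ 1206.9 mm.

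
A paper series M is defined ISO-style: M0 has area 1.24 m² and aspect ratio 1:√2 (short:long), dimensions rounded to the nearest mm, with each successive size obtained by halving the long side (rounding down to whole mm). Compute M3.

331 × 468 mm

Let M0's short side be w mm. w · w√2 = 1.24 m² = 1,240,000 mm², so w ≈ 936.4 mm and w√2 ≈ 1324.2 mm → M0 = 936 × 1324 mm.
M1: ⌊1324/2⌋ × 936 = 662 × 936 mm
M2: ⌊936/2⌋ × 662 = 468 × 662 mm
M3: ⌊662/2⌋ × 468 = 331 × 468 mm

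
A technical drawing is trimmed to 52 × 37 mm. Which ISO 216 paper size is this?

Aspect ratio 52/37 ≈ 1.405 — close to the ISO √2 ≈ 1.414.
In the A-series (A0 area = 1 m²): A9 = 37 × 52 mm.

A9 (37 × 52 mm)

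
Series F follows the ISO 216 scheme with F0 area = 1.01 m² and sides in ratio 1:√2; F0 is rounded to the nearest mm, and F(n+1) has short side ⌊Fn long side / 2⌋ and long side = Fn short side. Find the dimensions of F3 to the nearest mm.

Let F0's short side be w mm. w · w√2 = 1.01 m² = 1,010,000 mm², so w ≈ 845.1 mm and w√2 ≈ 1195.1 mm → F0 = 845 × 1195 mm.
F1: ⌊1195/2⌋ × 845 = 597 × 845 mm
F2: ⌊845/2⌋ × 597 = 422 × 597 mm
F3: ⌊597/2⌋ × 422 = 298 × 422 mm

298 × 422 mm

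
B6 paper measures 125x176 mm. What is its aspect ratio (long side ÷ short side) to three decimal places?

176 / 125 = 1.408
ISO 216 targets √2 ≈ 1.414; the -0.006 deviation is from mm rounding.

1.408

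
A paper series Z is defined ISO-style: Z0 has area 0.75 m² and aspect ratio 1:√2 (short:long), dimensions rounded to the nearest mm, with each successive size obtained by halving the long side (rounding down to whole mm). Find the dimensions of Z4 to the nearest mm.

Let Z0's short side be w mm. w · w√2 = 0.75 m² = 750,000 mm², so w ≈ 728.2 mm and w√2 ≈ 1029.9 mm → Z0 = 728 × 1030 mm.
Z1: ⌊1030/2⌋ × 728 = 515 × 728 mm
Z2: ⌊728/2⌋ × 515 = 364 × 515 mm
Z3: ⌊515/2⌋ × 364 = 257 × 364 mm
Z4: ⌊364/2⌋ × 257 = 182 × 257 mm

182 × 257 mm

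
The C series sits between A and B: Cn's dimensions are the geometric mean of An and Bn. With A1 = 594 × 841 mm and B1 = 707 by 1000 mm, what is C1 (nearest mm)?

648 × 917 mm

Short side: √(594 · 707) = √419958 ≈ 648.0 → 648 mm
Long side: √(841 · 1000) = √841000 ≈ 917.1 → 917 mm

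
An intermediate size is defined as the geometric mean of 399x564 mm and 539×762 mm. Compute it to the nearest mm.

464 × 656 mm

Short side: √(399 · 539) = √215061 ≈ 463.7 → 464 mm
Long side: √(564 · 762) = √429768 ≈ 655.6 → 656 mm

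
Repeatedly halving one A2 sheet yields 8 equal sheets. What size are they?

A5

8 = 2^3, so 3 halving steps.
A2 → A3 → … → A5 after 3 steps.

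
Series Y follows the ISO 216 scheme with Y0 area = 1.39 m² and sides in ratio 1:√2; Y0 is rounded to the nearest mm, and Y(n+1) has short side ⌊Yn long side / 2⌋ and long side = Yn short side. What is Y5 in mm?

175 × 247 mm

Let Y0's short side be w mm. w · w√2 = 1.39 m² = 1,390,000 mm², so w ≈ 991.4 mm and w√2 ≈ 1402.1 mm → Y0 = 991 × 1402 mm.
Y1: ⌊1402/2⌋ × 991 = 701 × 991 mm
Y2: ⌊991/2⌋ × 701 = 495 × 701 mm
Y3: ⌊701/2⌋ × 495 = 350 × 495 mm
Y4: ⌊495/2⌋ × 350 = 247 × 350 mm
Y5: ⌊350/2⌋ × 247 = 175 × 247 mm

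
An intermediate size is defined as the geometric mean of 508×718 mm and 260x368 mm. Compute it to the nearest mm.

Short side: √(508 · 260) = √132080 ≈ 363.4 → 363 mm
Long side: √(718 · 368) = √264224 ≈ 514.0 → 514 mm

363 × 514 mm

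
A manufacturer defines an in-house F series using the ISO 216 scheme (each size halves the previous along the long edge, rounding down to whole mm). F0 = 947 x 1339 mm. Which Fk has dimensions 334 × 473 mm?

F3

F0: 947 × 1339 mm
F1: 669 × 947 mm
F2: 473 × 669 mm
F3: 334 × 473 mm
F4: 236 × 334 mm
→ matches F3.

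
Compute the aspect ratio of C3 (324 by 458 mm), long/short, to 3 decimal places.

1.414

458 / 324 = 1.414
Matches √2 ≈ 1.414 — the ISO 216 defining ratio.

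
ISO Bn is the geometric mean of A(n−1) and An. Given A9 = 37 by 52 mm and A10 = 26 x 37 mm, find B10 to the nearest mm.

Short side: √(37 · 26) = √962 ≈ 31.0 → 31 mm
Long side: √(52 · 37) = √1924 ≈ 43.9 → 44 mm

31 × 44 mm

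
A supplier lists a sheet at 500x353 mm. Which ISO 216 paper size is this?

B3 (353 × 500 mm)

Aspect ratio 500/353 ≈ 1.416 — close to the ISO √2 ≈ 1.414.
In the B-series (B0 = 1000 × 1414 mm): B3 = 353 × 500 mm.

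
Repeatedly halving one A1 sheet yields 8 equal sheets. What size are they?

8 = 2^3, so 3 halving steps.
A1 → A2 → … → A4 after 3 steps.

A4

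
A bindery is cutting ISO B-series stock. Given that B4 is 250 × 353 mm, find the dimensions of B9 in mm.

44 × 62 mm

B5: ⌊353/2⌋ × 250 = 176 × 250 mm
B6: ⌊250/2⌋ × 176 = 125 × 176 mm
B7: ⌊176/2⌋ × 125 = 88 × 125 mm
B8: ⌊125/2⌋ × 88 = 62 × 88 mm
B9: ⌊88/2⌋ × 62 = 44 × 62 mm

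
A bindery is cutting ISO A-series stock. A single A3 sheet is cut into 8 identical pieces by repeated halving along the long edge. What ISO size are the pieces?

A6

8 = 2^3, so 3 halving steps.
A3 → A4 → … → A6 after 3 steps.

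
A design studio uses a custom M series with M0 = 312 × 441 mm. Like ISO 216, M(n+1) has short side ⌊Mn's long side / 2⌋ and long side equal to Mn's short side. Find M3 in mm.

M1: ⌊441/2⌋ × 312 = 220 × 312 mm
M2: ⌊312/2⌋ × 220 = 156 × 220 mm
M3: ⌊220/2⌋ × 156 = 110 × 156 mm

110 × 156 mm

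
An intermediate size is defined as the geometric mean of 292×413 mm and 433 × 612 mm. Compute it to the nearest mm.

Short side: √(292 · 433) = √126436 ≈ 355.6 → 356 mm
Long side: √(413 · 612) = √252756 ≈ 502.7 → 503 mm

356 × 503 mm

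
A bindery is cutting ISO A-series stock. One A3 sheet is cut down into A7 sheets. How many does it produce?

16

A3 = 297 × 420 mm; A7 = 74 × 105 mm.
Each halving step doubles the count; 4 steps from A3 to A7.
2^4 = 16.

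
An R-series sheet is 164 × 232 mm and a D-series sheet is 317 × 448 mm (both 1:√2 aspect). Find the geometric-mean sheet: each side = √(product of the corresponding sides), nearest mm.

228 × 322 mm

Short side: √(164 · 317) = √51988 ≈ 228.0 → 228 mm
Long side: √(232 · 448) = √103936 ≈ 322.4 → 322 mm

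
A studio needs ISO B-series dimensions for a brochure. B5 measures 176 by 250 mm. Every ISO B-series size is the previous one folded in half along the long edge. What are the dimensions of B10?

31 × 44 mm

B6: ⌊250/2⌋ × 176 = 125 × 176 mm
B7: ⌊176/2⌋ × 125 = 88 × 125 mm
B8: ⌊125/2⌋ × 88 = 62 × 88 mm
B9: ⌊88/2⌋ × 62 = 44 × 62 mm
B10: ⌊62/2⌋ × 44 = 31 × 44 mm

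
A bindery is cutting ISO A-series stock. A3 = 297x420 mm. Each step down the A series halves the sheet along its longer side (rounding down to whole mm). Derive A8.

52 × 74 mm

A4: ⌊420/2⌋ × 297 = 210 × 297 mm
A5: ⌊297/2⌋ × 210 = 148 × 210 mm
A6: ⌊210/2⌋ × 148 = 105 × 148 mm
A7: ⌊148/2⌋ × 105 = 74 × 105 mm
A8: ⌊105/2⌋ × 74 = 52 × 74 mm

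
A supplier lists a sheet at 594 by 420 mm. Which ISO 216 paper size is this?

A2 (420 × 594 mm)

Aspect ratio 594/420 ≈ 1.414 — close to the ISO √2 ≈ 1.414.
In the A-series (A0 area = 1 m²): A2 = 420 × 594 mm.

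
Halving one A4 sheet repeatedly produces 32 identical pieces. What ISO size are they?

32 = 2^5, so 5 halving steps.
A4 → A5 → … → A9 after 5 steps.

A9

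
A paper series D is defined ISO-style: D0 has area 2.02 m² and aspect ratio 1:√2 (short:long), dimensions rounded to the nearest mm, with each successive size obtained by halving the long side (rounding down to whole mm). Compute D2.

Let D0's short side be w mm. w · w√2 = 2.02 m² = 2,020,000 mm², so w ≈ 1195.1 mm and w√2 ≈ 1690.2 mm → D0 = 1195 × 1690 mm.
D1: ⌊1690/2⌋ × 1195 = 845 × 1195 mm
D2: ⌊1195/2⌋ × 845 = 597 × 845 mm

597 × 845 mm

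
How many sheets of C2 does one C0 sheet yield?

4

C0 = 917 × 1297 mm; C2 = 458 × 648 mm.
Each halving step doubles the count; 2 steps from C0 to C2.
2^2 = 4.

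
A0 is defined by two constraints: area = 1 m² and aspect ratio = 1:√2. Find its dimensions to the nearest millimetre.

841 × 1189 mm

Let the short side be w mm. Then the long side is w√2 and w · w√2 = 10⁶ mm².
w² = 10⁶/√2, so w = 1000 / 2^(1/4) ≈ 840.9 mm; long side = 1000 · 2^(1/4) ≈ 1189.2 mm.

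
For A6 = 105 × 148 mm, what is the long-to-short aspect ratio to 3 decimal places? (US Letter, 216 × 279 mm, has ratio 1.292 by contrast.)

148 / 105 = 1.410
ISO 216 targets √2 ≈ 1.414; the -0.005 deviation is from mm rounding.

1.410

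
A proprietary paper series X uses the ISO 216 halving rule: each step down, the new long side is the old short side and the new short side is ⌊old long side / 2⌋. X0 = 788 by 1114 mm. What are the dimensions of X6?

98 × 139 mm

X1: ⌊1114/2⌋ × 788 = 557 × 788 mm
X2: ⌊788/2⌋ × 557 = 394 × 557 mm
X3: ⌊557/2⌋ × 394 = 278 × 394 mm
X4: ⌊394/2⌋ × 278 = 197 × 278 mm
X5: ⌊278/2⌋ × 197 = 139 × 197 mm
X6: ⌊197/2⌋ × 139 = 98 × 139 mm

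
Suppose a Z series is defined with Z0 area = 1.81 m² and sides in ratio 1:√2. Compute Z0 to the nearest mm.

Let the short side be w mm. Then w · w√2 = 1.81 m² = 1,810,000 mm².
w² = 1,810,000/√2, so w ≈ 1131.3 mm; long side = w√2 ≈ 1599.9 mm.

1131 × 1600 mm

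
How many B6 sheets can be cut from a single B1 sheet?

32

Each ISO step halves the sheet: 1 × B1 → 2 × B2 → 4 × B3 → 8 × B4 → …
From B1 to B6 is 5 halving steps: 2^5 = 32.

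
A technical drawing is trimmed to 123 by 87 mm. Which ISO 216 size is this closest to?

B7 (88 × 125 mm)

Aspect ratio 123/87 ≈ 1.414 — close to the ISO √2 ≈ 1.414.
In the B-series (B0 = 1000 × 1414 mm): B7 = 88 × 125 mm.
Off by 3 mm total — nearest standard size.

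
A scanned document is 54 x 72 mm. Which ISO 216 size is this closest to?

A8 (52 × 74 mm)

Aspect ratio 72/54 ≈ 1.333 (ISO target is √2 ≈ 1.414).
In the A-series (A0 area = 1 m²): A8 = 52 × 74 mm.
Off by 4 mm total — nearest standard size.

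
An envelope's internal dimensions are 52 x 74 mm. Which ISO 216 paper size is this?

Aspect ratio 74/52 ≈ 1.423 — close to the ISO √2 ≈ 1.414.
In the A-series (A0 area = 1 m²): A8 = 52 × 74 mm.

A8 (52 × 74 mm)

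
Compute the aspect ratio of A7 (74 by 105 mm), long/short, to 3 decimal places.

1.419

105 / 74 = 1.419
ISO 216 targets √2 ≈ 1.414; the +0.005 deviation is from mm rounding.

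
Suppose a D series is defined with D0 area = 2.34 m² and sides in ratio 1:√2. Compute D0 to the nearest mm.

Let the short side be w mm. Then w · w√2 = 2.34 m² = 2,340,000 mm².
w² = 2,340,000/√2, so w ≈ 1286.3 mm; long side = w√2 ≈ 1819.1 mm.

1286 × 1819 mm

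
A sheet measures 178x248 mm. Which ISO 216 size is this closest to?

Aspect ratio 248/178 ≈ 1.393 (ISO target is √2 ≈ 1.414).
In the B-series (B0 = 1000 × 1414 mm): B5 = 176 × 250 mm.
Off by 4 mm total — nearest standard size.

B5 (176 × 250 mm)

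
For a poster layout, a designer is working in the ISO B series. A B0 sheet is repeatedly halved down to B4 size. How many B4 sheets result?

Each ISO step halves the sheet: 1 × B0 → 2 × B1 → 4 × B2 → 8 × B3 → …
From B0 to B4 is 4 halving steps: 2^4 = 16.

16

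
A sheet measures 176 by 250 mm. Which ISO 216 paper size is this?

B5 (176 × 250 mm)

Aspect ratio 250/176 ≈ 1.420 — close to the ISO √2 ≈ 1.414.
In the B-series (B0 = 1000 × 1414 mm): B5 = 176 × 250 mm.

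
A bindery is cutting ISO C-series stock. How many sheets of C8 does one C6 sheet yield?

Each ISO step halves the sheet: 1 × C6 → 2 × C7 → 4 × C8
From C6 to C8 is 2 halving steps: 2^2 = 4.

4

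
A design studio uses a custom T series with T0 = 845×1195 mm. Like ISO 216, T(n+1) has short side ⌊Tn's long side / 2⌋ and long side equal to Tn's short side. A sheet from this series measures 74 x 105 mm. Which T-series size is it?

T0: 845 × 1195 mm
T1: 597 × 845 mm
T2: 422 × 597 mm
T3: 298 × 422 mm
T4: 211 × 298 mm
T5: 149 × 211 mm
T6: 105 × 149 mm
T7: 74 × 105 mm
T8: 52 × 74 mm
→ matches T7.

T7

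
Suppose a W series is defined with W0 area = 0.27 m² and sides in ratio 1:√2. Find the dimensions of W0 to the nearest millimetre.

Let the short side be w mm. Then w · w√2 = 0.27 m² = 270,000 mm².
w² = 270,000/√2, so w ≈ 436.9 mm; long side = w√2 ≈ 617.9 mm.

437 × 618 mm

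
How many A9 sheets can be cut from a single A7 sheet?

4

Each ISO step halves the sheet: 1 × A7 → 2 × A8 → 4 × A9
From A7 to A9 is 2 halving steps: 2^2 = 4.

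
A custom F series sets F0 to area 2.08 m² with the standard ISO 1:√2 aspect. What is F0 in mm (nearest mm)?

Let the short side be w mm. Then w · w√2 = 2.08 m² = 2,080,000 mm².
w² = 2,080,000/√2, so w ≈ 1212.8 mm; long side = w√2 ≈ 1715.1 mm.

1213 × 1715 mm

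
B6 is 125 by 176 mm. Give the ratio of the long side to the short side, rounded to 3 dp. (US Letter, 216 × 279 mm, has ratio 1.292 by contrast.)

176 / 125 = 1.408
ISO 216 targets √2 ≈ 1.414; the -0.006 deviation is from mm rounding.

1.408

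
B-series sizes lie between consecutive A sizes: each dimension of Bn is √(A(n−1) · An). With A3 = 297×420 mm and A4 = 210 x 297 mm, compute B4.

Short side: √(297 · 210) = √62370 ≈ 249.7 → 250 mm
Long side: √(420 · 297) = √124740 ≈ 353.2 → 353 mm

250 × 353 mm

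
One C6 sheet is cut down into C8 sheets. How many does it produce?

C6 = 114 × 162 mm; C8 = 57 × 81 mm.
Each halving step doubles the count; 2 steps from C6 to C8.
2^2 = 4.

4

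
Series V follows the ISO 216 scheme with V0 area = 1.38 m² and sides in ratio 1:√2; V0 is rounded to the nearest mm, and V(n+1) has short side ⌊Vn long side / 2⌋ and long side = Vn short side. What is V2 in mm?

Let V0's short side be w mm. w · w√2 = 1.38 m² = 1,380,000 mm², so w ≈ 987.8 mm and w√2 ≈ 1397.0 mm → V0 = 988 × 1397 mm.
V1: ⌊1397/2⌋ × 988 = 698 × 988 mm
V2: ⌊988/2⌋ × 698 = 494 × 698 mm

494 × 698 mm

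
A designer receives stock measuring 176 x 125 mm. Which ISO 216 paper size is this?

B6 (125 × 176 mm)

Aspect ratio 176/125 ≈ 1.408 — close to the ISO √2 ≈ 1.414.
In the B-series (B0 = 1000 × 1414 mm): B6 = 125 × 176 mm.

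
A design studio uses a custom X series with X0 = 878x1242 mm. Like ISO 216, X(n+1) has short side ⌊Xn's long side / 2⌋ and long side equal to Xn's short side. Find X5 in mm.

X1 = 621 × 878 mm (from X0 by 1 halving).
X2: ⌊878/2⌋ × 621 = 439 × 621 mm
X3: ⌊621/2⌋ × 439 = 310 × 439 mm
X4: ⌊439/2⌋ × 310 = 219 × 310 mm
X5: ⌊310/2⌋ × 219 = 155 × 219 mm

155 × 219 mm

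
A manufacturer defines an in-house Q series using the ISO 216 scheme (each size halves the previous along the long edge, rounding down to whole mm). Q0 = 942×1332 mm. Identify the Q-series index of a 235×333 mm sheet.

Q0: 942 × 1332 mm
Q1: 666 × 942 mm
Q2: 471 × 666 mm
Q3: 333 × 471 mm
Q4: 235 × 333 mm
Q5: 166 × 235 mm
→ matches Q4.

Q4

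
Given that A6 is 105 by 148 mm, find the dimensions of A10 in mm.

26 × 37 mm

A7: ⌊148/2⌋ × 105 = 74 × 105 mm
A8: ⌊105/2⌋ × 74 = 52 × 74 mm
A9: ⌊74/2⌋ × 52 = 37 × 52 mm
A10: ⌊52/2⌋ × 37 = 26 × 37 mm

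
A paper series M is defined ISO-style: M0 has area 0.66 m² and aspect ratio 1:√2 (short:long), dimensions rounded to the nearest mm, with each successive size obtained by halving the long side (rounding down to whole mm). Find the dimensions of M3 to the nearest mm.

241 × 341 mm

Let M0's short side be w mm. w · w√2 = 0.66 m² = 660,000 mm², so w ≈ 683.1 mm and w√2 ≈ 966.1 mm → M0 = 683 × 966 mm.
M1: ⌊966/2⌋ × 683 = 483 × 683 mm
M2: ⌊683/2⌋ × 483 = 341 × 483 mm
M3: ⌊483/2⌋ × 341 = 241 × 341 mm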